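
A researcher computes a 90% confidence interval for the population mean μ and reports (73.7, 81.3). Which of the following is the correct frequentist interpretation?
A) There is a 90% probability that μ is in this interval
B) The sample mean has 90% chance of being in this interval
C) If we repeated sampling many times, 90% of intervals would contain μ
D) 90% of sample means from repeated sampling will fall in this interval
C

A) Wrong — μ is fixed; the randomness lives in the interval, not in μ.
B) Wrong — x̄ is observed and sits in the interval by construction.
C) Correct — this is the frequentist long-run coverage interpretation.
D) Wrong — coverage applies to intervals containing μ, not to future x̄ values.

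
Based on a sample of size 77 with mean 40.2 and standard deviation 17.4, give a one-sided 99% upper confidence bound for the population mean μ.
μ ≤ 44.91

Upper bound (one-sided):
t* = 2.376 (one-sided for 99%)
Upper bound = x̄ + t* · s/√n = 40.2 + 2.376 · 17.4/√77 = 44.91

We are 99% confident that μ ≤ 44.91.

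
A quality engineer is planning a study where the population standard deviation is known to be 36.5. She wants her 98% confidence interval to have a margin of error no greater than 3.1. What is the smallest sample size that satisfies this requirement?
n ≥ 751

For margin E ≤ 3.1:
n ≥ (z* · σ / E)²
n ≥ (2.326 · 36.5 / 3.1)²
n ≥ 750.04

Minimum n = 751 (rounding up)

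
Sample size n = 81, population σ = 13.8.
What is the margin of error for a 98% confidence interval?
Margin of error = 3.57

Margin of error = z* · σ/√n
= 2.326 · 13.8/√81
= 2.326 · 13.8/9.0000
= 3.57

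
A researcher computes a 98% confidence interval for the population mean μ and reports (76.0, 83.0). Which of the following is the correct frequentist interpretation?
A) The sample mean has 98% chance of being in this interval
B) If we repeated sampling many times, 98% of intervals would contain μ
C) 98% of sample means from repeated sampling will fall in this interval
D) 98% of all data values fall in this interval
B

A) Wrong — x̄ is observed and sits in the interval by construction.
B) Correct — this is the frequentist long-run coverage interpretation.
C) Wrong — coverage applies to intervals containing μ, not to future x̄ values.
D) Wrong — a CI is about the parameter μ, not individual data values.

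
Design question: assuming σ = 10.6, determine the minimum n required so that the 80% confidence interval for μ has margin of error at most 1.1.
n ≥ 153

For margin E ≤ 1.1:
n ≥ (z* · σ / E)²
n ≥ (1.282 · 10.6 / 1.1)²
n ≥ 152.62

Minimum n = 153 (rounding up)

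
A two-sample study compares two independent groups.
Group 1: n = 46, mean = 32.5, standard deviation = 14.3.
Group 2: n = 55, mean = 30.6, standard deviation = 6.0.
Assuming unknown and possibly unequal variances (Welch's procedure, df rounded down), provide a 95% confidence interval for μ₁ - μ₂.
(-2.62, 6.42)

Difference: x̄₁ - x̄₂ = 1.90
SE = √(s₁²/n₁ + s₂²/n₂) = √(14.3²/46 + 6.0²/55) = 2.2583
df = 58.18 → 58 (Welch–Satterthwaite, rounded down)
t* = 2.002

CI: 1.90 ± 2.002 · 2.2583 = 1.90 ± 4.52 = (-2.62, 6.42)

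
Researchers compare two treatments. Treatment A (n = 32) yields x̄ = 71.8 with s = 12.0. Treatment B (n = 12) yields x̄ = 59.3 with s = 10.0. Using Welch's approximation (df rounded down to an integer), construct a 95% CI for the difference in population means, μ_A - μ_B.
(5.09, 19.91)

Difference: x̄₁ - x̄₂ = 12.50
SE = √(s₁²/n₁ + s₂²/n₂) = √(12.0²/32 + 10.0²/12) = 3.5824
df = 23.64 → 23 (Welch–Satterthwaite, rounded down)
t* = 2.069

CI: 12.50 ± 2.069 · 3.5824 = 12.50 ± 7.41 = (5.09, 19.91)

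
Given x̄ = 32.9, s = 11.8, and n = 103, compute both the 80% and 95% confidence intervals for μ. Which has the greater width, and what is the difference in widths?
95% CI is wider by 1.61

df = 102
80% CI: t* = 1.290, (31.40, 34.40), width = 2 · t* · s/√n = 3.00
95% CI: t* = 1.983, (30.59, 35.21), width = 2 · t* · s/√n = 4.61

The 95% CI is wider by 4.61 - 3.00 = 1.61.
Higher confidence requires a wider interval.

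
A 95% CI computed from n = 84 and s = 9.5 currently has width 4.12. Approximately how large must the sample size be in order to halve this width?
n ≈ 336

CI width ∝ 1/√n
To reduce width by factor 2, need √n to grow by 2 → need 2² = 4 times as many samples.

Current: n = 84, width = 4.12
New: n = 336, width ≈ 2.04

Width reduced by factor of 4.12/2.04 = 2.02.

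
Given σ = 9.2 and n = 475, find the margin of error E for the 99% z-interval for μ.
Margin of error = 1.09

Margin of error = z* · σ/√n
= 2.576 · 9.2/√475
= 2.576 · 9.2/21.7945
= 1.09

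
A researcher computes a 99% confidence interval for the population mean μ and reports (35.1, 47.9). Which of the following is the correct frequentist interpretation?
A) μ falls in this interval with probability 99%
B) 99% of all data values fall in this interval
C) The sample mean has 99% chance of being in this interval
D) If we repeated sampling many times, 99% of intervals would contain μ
D

A) Wrong — μ is fixed; the randomness lives in the interval, not in μ.
B) Wrong — a CI is about the parameter μ, not individual data values.
C) Wrong — x̄ is observed and sits in the interval by construction.
D) Correct — this is the frequentist long-run coverage interpretation.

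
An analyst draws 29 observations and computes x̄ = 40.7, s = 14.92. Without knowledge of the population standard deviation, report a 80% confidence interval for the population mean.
(37.06, 44.34)

t-interval (σ unknown):
df = n - 1 = 28
t* = 1.313 for 80% confidence

Margin of error = t* · s/√n = 1.313 · 14.92/√29 = 3.64

CI: (37.06, 44.34)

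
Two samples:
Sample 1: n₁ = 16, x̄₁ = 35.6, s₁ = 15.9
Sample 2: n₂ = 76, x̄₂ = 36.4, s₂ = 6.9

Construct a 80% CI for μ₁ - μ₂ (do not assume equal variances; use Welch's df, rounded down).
(-6.22, 4.62)

Difference: x̄₁ - x̄₂ = -0.80
SE = √(s₁²/n₁ + s₂²/n₂) = √(15.9²/16 + 6.9²/76) = 4.0530
df = 16.21 → 16 (Welch–Satterthwaite, rounded down)
t* = 1.337

CI: -0.80 ± 1.337 · 4.0530 = -0.80 ± 5.42 = (-6.22, 4.62)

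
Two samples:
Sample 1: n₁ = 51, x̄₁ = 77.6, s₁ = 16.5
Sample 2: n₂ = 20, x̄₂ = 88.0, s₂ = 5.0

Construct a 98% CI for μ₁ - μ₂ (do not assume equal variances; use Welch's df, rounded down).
(-16.52, -4.28)

Difference: x̄₁ - x̄₂ = -10.40
SE = √(s₁²/n₁ + s₂²/n₂) = √(16.5²/51 + 5.0²/20) = 2.5668
df = 66.55 → 66 (Welch–Satterthwaite, rounded down)
t* = 2.384

CI: -10.40 ± 2.384 · 2.5668 = -10.40 ± 6.12 = (-16.52, -4.28)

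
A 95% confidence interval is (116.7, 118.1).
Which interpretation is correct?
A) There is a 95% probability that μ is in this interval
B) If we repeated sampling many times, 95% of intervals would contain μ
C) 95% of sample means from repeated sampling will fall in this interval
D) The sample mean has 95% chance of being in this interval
B

A) Wrong — μ is fixed; the randomness lives in the interval, not in μ.
B) Correct — this is the frequentist long-run coverage interpretation.
C) Wrong — coverage applies to intervals containing μ, not to future x̄ values.
D) Wrong — x̄ is observed and sits in the interval by construction.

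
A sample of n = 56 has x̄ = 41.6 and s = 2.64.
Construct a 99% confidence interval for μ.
(40.66, 42.54)

t-interval (σ unknown):
df = n - 1 = 55
t* = 2.668 for 99% confidence

Margin of error = t* · s/√n = 2.668 · 2.64/√56 = 0.94

CI: (40.66, 42.54)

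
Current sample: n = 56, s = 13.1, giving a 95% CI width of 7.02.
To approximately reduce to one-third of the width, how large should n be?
n ≈ 504

CI width ∝ 1/√n
To reduce width by factor 3, need √n to grow by 3 → need 3² = 9 times as many samples.

Current: n = 56, width = 7.02
New: n = 504, width ≈ 2.29

Width reduced by factor of 7.02/2.29 = 3.07.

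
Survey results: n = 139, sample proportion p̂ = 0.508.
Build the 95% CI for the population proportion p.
(0.425, 0.591)

Proportion CI:
SE = √(p̂(1-p̂)/n) = √(0.508 · 0.492 / 139) = 0.04240

z* = 1.960
Margin = z* · SE = 1.960 · 0.04240 = 0.0831

CI: 0.508 ± 0.0831 = (0.425, 0.591)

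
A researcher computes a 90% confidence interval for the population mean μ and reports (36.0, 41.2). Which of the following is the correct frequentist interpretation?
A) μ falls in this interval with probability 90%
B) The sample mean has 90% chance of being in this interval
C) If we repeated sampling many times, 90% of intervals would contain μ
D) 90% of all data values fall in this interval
C

A) Wrong — μ is fixed; the randomness lives in the interval, not in μ.
B) Wrong — x̄ is observed and sits in the interval by construction.
C) Correct — this is the frequentist long-run coverage interpretation.
D) Wrong — a CI is about the parameter μ, not individual data values.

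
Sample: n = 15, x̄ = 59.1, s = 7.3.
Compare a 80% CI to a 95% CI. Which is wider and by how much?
95% CI is wider by 3.02

df = 14
80% CI: t* = 1.345, (56.56, 61.64), width = 2 · t* · s/√n = 5.07
95% CI: t* = 2.145, (55.06, 63.14), width = 2 · t* · s/√n = 8.09

The 95% CI is wider by 8.09 - 5.07 = 3.02.
Higher confidence requires a wider interval.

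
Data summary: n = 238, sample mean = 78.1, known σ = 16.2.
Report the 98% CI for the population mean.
(75.66, 80.54)

z-interval (σ known):
z* = 2.326 for 98% confidence

Margin of error = z* · σ/√n = 2.326 · 16.2/√238 = 2.44

CI: (78.1 - 2.44, 78.1 + 2.44) = (75.66, 80.54)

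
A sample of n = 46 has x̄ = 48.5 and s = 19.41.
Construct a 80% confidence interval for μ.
(44.78, 52.22)

t-interval (σ unknown):
df = n - 1 = 45
t* = 1.301 for 80% confidence

Margin of error = t* · s/√n = 1.301 · 19.41/√46 = 3.72

CI: (44.78, 52.22)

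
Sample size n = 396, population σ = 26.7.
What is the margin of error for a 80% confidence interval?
Margin of error = 1.72

Margin of error = z* · σ/√n
= 1.282 · 26.7/√396
= 1.282 · 26.7/19.8997
= 1.72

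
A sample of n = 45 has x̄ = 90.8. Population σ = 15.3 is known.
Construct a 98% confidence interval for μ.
(85.49, 96.11)

z-interval (σ known):
z* = 2.326 for 98% confidence

Margin of error = z* · σ/√n = 2.326 · 15.3/√45 = 5.31

CI: (90.8 - 5.31, 90.8 + 5.31) = (85.49, 96.11)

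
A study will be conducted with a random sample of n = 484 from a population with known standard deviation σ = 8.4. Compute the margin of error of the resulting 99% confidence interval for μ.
Margin of error = 0.98

Margin of error = z* · σ/√n
= 2.576 · 8.4/√484
= 2.576 · 8.4/22.0000
= 0.98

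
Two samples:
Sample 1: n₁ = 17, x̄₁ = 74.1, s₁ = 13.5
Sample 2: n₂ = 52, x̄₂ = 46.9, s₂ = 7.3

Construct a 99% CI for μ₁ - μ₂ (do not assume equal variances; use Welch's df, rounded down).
(17.39, 37.01)

Difference: x̄₁ - x̄₂ = 27.20
SE = √(s₁²/n₁ + s₂²/n₂) = √(13.5²/17 + 7.3²/52) = 3.4272
df = 19.15 → 19 (Welch–Satterthwaite, rounded down)
t* = 2.861

CI: 27.20 ± 2.861 · 3.4272 = 27.20 ± 9.81 = (17.39, 37.01)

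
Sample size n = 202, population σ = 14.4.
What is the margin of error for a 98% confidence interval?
Margin of error = 2.36

Margin of error = z* · σ/√n
= 2.326 · 14.4/√202
= 2.326 · 14.4/14.2127
= 2.36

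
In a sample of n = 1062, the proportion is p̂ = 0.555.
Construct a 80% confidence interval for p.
(0.535, 0.575)

Proportion CI:
SE = √(p̂(1-p̂)/n) = √(0.555 · 0.445 / 1062) = 0.01525

z* = 1.282
Margin = z* · SE = 1.282 · 0.01525 = 0.0196

CI: 0.555 ± 0.0196 = (0.535, 0.575)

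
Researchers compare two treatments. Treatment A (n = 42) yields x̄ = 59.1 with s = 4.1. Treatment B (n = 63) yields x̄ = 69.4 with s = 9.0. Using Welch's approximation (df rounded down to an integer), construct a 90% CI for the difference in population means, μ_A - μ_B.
(-12.46, -8.14)

Difference: x̄₁ - x̄₂ = -10.30
SE = √(s₁²/n₁ + s₂²/n₂) = √(4.1²/42 + 9.0²/63) = 1.2984
df = 92.98 → 92 (Welch–Satterthwaite, rounded down)
t* = 1.662

CI: -10.30 ± 1.662 · 1.2984 = -10.30 ± 2.16 = (-12.46, -8.14)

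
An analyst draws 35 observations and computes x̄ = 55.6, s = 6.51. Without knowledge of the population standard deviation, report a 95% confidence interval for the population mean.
(53.36, 57.84)

t-interval (σ unknown):
df = n - 1 = 34
t* = 2.032 for 95% confidence

Margin of error = t* · s/√n = 2.032 · 6.51/√35 = 2.24

CI: (53.36, 57.84)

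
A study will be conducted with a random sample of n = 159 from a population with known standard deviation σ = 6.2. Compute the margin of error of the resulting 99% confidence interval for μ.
Margin of error = 1.27

Margin of error = z* · σ/√n
= 2.576 · 6.2/√159
= 2.576 · 6.2/12.6095
= 1.27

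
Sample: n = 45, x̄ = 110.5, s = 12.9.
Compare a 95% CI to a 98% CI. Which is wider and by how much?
98% CI is wider by 1.53

df = 44
95% CI: t* = 2.015, (106.63, 114.37), width = 2 · t* · s/√n = 7.75
98% CI: t* = 2.414, (105.86, 115.14), width = 2 · t* · s/√n = 9.28

The 98% CI is wider by 9.28 - 7.75 = 1.53.
Higher confidence requires a wider interval.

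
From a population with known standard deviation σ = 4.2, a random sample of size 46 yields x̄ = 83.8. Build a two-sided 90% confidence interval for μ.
(82.78, 84.82)

z-interval (σ known):
z* = 1.645 for 90% confidence

Margin of error = z* · σ/√n = 1.645 · 4.2/√46 = 1.02

CI: (83.8 - 1.02, 83.8 + 1.02) = (82.78, 84.82)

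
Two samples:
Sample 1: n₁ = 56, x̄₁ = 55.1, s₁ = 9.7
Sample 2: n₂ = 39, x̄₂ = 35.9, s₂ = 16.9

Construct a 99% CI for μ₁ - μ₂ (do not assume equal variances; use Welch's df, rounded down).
(11.19, 27.21)

Difference: x̄₁ - x̄₂ = 19.20
SE = √(s₁²/n₁ + s₂²/n₂) = √(9.7²/56 + 16.9²/39) = 3.0006
df = 55.42 → 55 (Welch–Satterthwaite, rounded down)
t* = 2.668

CI: 19.20 ± 2.668 · 3.0006 = 19.20 ± 8.01 = (11.19, 27.21)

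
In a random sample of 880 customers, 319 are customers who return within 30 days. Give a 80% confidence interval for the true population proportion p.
(0.342, 0.383)

Proportion CI:
p̂ = 319/880 = 0.36250
SE = √(p̂(1-p̂)/n) = √(0.36250 · 0.63750 / 880) = 0.01621

z* = 1.282
Margin = z* · SE = 1.282 · 0.01621 = 0.0208

CI: 0.36250 ± 0.0208 = (0.342, 0.383)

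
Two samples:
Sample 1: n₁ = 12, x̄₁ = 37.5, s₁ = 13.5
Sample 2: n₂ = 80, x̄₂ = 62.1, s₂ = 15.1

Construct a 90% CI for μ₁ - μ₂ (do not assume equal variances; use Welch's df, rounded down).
(-32.05, -17.15)

Difference: x̄₁ - x̄₂ = -24.60
SE = √(s₁²/n₁ + s₂²/n₂) = √(13.5²/12 + 15.1²/80) = 4.2471
df = 15.44 → 15 (Welch–Satterthwaite, rounded down)
t* = 1.753

CI: -24.60 ± 1.753 · 4.2471 = -24.60 ± 7.45 = (-32.05, -17.15)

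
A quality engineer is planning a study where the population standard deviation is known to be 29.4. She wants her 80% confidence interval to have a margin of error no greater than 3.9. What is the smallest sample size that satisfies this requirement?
n ≥ 94

For margin E ≤ 3.9:
n ≥ (z* · σ / E)²
n ≥ (1.282 · 29.4 / 3.9)²
n ≥ 93.40

Minimum n = 94 (rounding up)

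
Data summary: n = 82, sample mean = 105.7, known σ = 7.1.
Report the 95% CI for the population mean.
(104.16, 107.24)

z-interval (σ known):
z* = 1.960 for 95% confidence

Margin of error = z* · σ/√n = 1.960 · 7.1/√82 = 1.54

CI: (105.7 - 1.54, 105.7 + 1.54) = (104.16, 107.24)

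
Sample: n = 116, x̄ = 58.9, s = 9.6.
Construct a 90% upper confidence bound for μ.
μ ≤ 60.05

Upper bound (one-sided):
t* = 1.289 (one-sided for 90%)
Upper bound = x̄ + t* · s/√n = 58.9 + 1.289 · 9.6/√116 = 60.05

We are 90% confident that μ ≤ 60.05.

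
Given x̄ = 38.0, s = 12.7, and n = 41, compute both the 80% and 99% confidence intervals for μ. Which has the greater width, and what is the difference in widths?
99% CI is wider by 5.56

df = 40
80% CI: t* = 1.303, (35.42, 40.58), width = 2 · t* · s/√n = 5.17
99% CI: t* = 2.704, (32.64, 43.36), width = 2 · t* · s/√n = 10.73

The 99% CI is wider by 10.73 - 5.17 = 5.56.
Higher confidence requires a wider interval.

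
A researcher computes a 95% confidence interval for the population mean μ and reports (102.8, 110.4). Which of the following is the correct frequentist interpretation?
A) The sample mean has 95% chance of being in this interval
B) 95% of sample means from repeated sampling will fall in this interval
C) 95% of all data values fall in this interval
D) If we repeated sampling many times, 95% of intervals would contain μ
D

A) Wrong — x̄ is observed and sits in the interval by construction.
B) Wrong — coverage applies to intervals containing μ, not to future x̄ values.
C) Wrong — a CI is about the parameter μ, not individual data values.
D) Correct — this is the frequentist long-run coverage interpretation.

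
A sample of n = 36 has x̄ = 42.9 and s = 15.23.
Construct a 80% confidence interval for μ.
(39.58, 46.22)

t-interval (σ unknown):
df = n - 1 = 35
t* = 1.306 for 80% confidence

Margin of error = t* · s/√n = 1.306 · 15.23/√36 = 3.32

CI: (39.58, 46.22)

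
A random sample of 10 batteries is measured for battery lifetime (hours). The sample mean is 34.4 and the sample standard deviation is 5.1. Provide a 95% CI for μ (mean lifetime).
(30.75, 38.05)

t-interval (σ unknown):
df = n - 1 = 9
t* = 2.262 for 95% confidence

Margin of error = t* · s/√n = 2.262 · 5.1/√10 = 3.65

CI: (30.75, 38.05)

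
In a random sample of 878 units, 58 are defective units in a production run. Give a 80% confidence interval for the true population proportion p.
(0.055, 0.077)

Proportion CI:
p̂ = 58/878 = 0.06606
SE = √(p̂(1-p̂)/n) = √(0.06606 · 0.93394 / 878) = 0.00838

z* = 1.282
Margin = z* · SE = 1.282 · 0.00838 = 0.0107

CI: 0.06606 ± 0.0107 = (0.055, 0.077)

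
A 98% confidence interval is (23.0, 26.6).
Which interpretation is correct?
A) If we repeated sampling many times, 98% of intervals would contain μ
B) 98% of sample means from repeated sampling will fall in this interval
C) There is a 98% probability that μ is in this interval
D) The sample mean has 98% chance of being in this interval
A

A) Correct — this is the frequentist long-run coverage interpretation.
B) Wrong — coverage applies to intervals containing μ, not to future x̄ values.
C) Wrong — μ is fixed; the randomness lives in the interval, not in μ.
D) Wrong — x̄ is observed and sits in the interval by construction.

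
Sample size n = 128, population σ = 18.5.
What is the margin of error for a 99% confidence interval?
Margin of error = 4.21

Margin of error = z* · σ/√n
= 2.576 · 18.5/√128
= 2.576 · 18.5/11.3137
= 4.21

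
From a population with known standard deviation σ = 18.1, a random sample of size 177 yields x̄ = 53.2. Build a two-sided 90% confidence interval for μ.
(50.96, 55.44)

z-interval (σ known):
z* = 1.645 for 90% confidence

Margin of error = z* · σ/√n = 1.645 · 18.1/√177 = 2.24

CI: (53.2 - 2.24, 53.2 + 2.24) = (50.96, 55.44)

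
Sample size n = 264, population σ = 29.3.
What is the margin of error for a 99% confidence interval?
Margin of error = 4.65

Margin of error = z* · σ/√n
= 2.576 · 29.3/√264
= 2.576 · 29.3/16.2481
= 4.65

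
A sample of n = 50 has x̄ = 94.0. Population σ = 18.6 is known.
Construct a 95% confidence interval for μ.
(88.84, 99.16)

z-interval (σ known):
z* = 1.960 for 95% confidence

Margin of error = z* · σ/√n = 1.960 · 18.6/√50 = 5.16

CI: (94.0 - 5.16, 94.0 + 5.16) = (88.84, 99.16)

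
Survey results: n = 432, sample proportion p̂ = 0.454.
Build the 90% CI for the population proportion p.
(0.415, 0.493)

Proportion CI:
SE = √(p̂(1-p̂)/n) = √(0.454 · 0.546 / 432) = 0.02395

z* = 1.645
Margin = z* · SE = 1.645 · 0.02395 = 0.0394

CI: 0.454 ± 0.0394 = (0.415, 0.493)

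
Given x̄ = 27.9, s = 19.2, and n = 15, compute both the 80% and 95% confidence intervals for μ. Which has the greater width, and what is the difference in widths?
95% CI is wider by 7.93

df = 14
80% CI: t* = 1.345, (21.23, 34.57), width = 2 · t* · s/√n = 13.34
95% CI: t* = 2.145, (17.27, 38.53), width = 2 · t* · s/√n = 21.27

The 95% CI is wider by 21.27 - 13.34 = 7.93.
Higher confidence requires a wider interval.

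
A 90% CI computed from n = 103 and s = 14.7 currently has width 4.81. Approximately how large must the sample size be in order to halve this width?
n ≈ 412

CI width ∝ 1/√n
To reduce width by factor 2, need √n to grow by 2 → need 2² = 4 times as many samples.

Current: n = 103, width = 4.81
New: n = 412, width ≈ 2.39

Width reduced by factor of 4.81/2.39 = 2.01.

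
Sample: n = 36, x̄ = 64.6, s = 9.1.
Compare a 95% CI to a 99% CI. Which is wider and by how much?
99% CI is wider by 2.10

df = 35
95% CI: t* = 2.030, (61.52, 67.68), width = 2 · t* · s/√n = 6.16
99% CI: t* = 2.724, (60.47, 68.73), width = 2 · t* · s/√n = 8.26

The 99% CI is wider by 8.26 - 6.16 = 2.10.
Higher confidence requires a wider interval.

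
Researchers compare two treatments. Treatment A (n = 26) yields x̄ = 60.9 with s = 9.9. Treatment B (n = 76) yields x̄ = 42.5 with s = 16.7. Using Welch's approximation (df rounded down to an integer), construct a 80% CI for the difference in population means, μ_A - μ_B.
(14.87, 21.93)

Difference: x̄₁ - x̄₂ = 18.40
SE = √(s₁²/n₁ + s₂²/n₂) = √(9.9²/26 + 16.7²/76) = 2.7275
df = 73.99 → 73 (Welch–Satterthwaite, rounded down)
t* = 1.293

CI: 18.40 ± 1.293 · 2.7275 = 18.40 ± 3.53 = (14.87, 21.93)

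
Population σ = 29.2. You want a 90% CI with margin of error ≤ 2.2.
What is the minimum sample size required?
n ≥ 477

For margin E ≤ 2.2:
n ≥ (z* · σ / E)²
n ≥ (1.645 · 29.2 / 2.2)²
n ≥ 476.71

Minimum n = 477 (rounding up)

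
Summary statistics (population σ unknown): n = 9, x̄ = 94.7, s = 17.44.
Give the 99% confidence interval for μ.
(75.20, 114.20)

t-interval (σ unknown):
df = n - 1 = 8
t* = 3.355 for 99% confidence

Margin of error = t* · s/√n = 3.355 · 17.44/√9 = 19.50

CI: (75.20, 114.20)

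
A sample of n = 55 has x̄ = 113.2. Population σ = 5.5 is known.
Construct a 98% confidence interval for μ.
(111.47, 114.93)

z-interval (σ known):
z* = 2.326 for 98% confidence

Margin of error = z* · σ/√n = 2.326 · 5.5/√55 = 1.73

CI: (113.2 - 1.73, 113.2 + 1.73) = (111.47, 114.93)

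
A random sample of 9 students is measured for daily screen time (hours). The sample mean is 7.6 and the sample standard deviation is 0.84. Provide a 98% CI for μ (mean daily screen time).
(6.79, 8.41)

t-interval (σ unknown):
df = n - 1 = 8
t* = 2.896 for 98% confidence

Margin of error = t* · s/√n = 2.896 · 0.84/√9 = 0.81

CI: (6.79, 8.41)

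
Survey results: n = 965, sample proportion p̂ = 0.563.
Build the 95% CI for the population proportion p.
(0.532, 0.594)

Proportion CI:
SE = √(p̂(1-p̂)/n) = √(0.563 · 0.437 / 965) = 0.01597

z* = 1.960
Margin = z* · SE = 1.960 · 0.01597 = 0.0313

CI: 0.563 ± 0.0313 = (0.532, 0.594)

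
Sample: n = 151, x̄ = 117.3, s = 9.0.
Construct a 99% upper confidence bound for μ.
μ ≤ 119.02

Upper bound (one-sided):
t* = 2.351 (one-sided for 99%)
Upper bound = x̄ + t* · s/√n = 117.3 + 2.351 · 9.0/√151 = 119.02

We are 99% confident that μ ≤ 119.02.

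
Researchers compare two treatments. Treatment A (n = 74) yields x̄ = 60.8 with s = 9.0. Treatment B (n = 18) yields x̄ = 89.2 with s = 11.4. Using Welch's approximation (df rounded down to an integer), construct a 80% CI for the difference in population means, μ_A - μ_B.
(-32.21, -24.59)

Difference: x̄₁ - x̄₂ = -28.40
SE = √(s₁²/n₁ + s₂²/n₂) = √(9.0²/74 + 11.4²/18) = 2.8835
df = 22.43 → 22 (Welch–Satterthwaite, rounded down)
t* = 1.321

CI: -28.40 ± 1.321 · 2.8835 = -28.40 ± 3.81 = (-32.21, -24.59)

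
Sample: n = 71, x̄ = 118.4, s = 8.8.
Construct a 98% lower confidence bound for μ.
μ ≥ 116.21

Lower bound (one-sided):
t* = 2.093 (one-sided for 98%)
Lower bound = x̄ - t* · s/√n = 118.4 - 2.093 · 8.8/√71 = 116.21

We are 98% confident that μ ≥ 116.21.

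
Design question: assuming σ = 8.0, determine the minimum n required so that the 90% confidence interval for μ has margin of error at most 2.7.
n ≥ 24

For margin E ≤ 2.7:
n ≥ (z* · σ / E)²
n ≥ (1.645 · 8.0 / 2.7)²
n ≥ 23.76

Minimum n = 24 (rounding up)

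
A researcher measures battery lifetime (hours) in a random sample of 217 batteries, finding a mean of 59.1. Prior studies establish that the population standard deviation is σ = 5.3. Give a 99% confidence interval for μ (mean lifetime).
(58.17, 60.03)

z-interval (σ known):
z* = 2.576 for 99% confidence

Margin of error = z* · σ/√n = 2.576 · 5.3/√217 = 0.93

CI: (59.1 - 0.93, 59.1 + 0.93) = (58.17, 60.03)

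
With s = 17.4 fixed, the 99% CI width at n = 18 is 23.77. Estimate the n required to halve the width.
n ≈ 72

CI width ∝ 1/√n
To reduce width by factor 2, need √n to grow by 2 → need 2² = 4 times as many samples.

Current: n = 18, width = 23.77
New: n = 72, width ≈ 10.86

Width reduced by factor of 23.77/10.86 = 2.19.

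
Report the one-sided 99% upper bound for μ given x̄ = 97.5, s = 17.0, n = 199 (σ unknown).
μ ≤ 100.33

Upper bound (one-sided):
t* = 2.345 (one-sided for 99%)
Upper bound = x̄ + t* · s/√n = 97.5 + 2.345 · 17.0/√199 = 100.33

We are 99% confident that μ ≤ 100.33.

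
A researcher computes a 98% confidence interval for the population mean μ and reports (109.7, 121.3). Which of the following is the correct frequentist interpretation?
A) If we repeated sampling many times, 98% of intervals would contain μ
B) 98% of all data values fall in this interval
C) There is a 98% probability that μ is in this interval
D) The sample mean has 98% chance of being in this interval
A

A) Correct — this is the frequentist long-run coverage interpretation.
B) Wrong — a CI is about the parameter μ, not individual data values.
C) Wrong — μ is fixed; the randomness lives in the interval, not in μ.
D) Wrong — x̄ is observed and sits in the interval by construction.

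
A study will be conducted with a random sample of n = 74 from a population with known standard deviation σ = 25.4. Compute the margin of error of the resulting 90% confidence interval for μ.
Margin of error = 4.86

Margin of error = z* · σ/√n
= 1.645 · 25.4/√74
= 1.645 · 25.4/8.6023
= 4.86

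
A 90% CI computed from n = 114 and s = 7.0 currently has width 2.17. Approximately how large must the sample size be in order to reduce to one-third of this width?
n ≈ 1026

CI width ∝ 1/√n
To reduce width by factor 3, need √n to grow by 3 → need 3² = 9 times as many samples.

Current: n = 114, width = 2.17
New: n = 1026, width ≈ 0.72

Width reduced by factor of 2.17/0.72 = 3.01.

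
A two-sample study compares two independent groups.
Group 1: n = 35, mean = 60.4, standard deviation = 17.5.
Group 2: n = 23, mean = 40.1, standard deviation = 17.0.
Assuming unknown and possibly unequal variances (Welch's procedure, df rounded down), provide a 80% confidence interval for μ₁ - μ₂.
(14.30, 26.30)

Difference: x̄₁ - x̄₂ = 20.30
SE = √(s₁²/n₁ + s₂²/n₂) = √(17.5²/35 + 17.0²/23) = 4.6168
df = 48.19 → 48 (Welch–Satterthwaite, rounded down)
t* = 1.299

CI: 20.30 ± 1.299 · 4.6168 = 20.30 ± 6.00 = (14.30, 26.30)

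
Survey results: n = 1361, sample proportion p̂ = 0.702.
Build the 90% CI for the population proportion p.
(0.682, 0.722)

Proportion CI:
SE = √(p̂(1-p̂)/n) = √(0.702 · 0.298 / 1361) = 0.01240

z* = 1.645
Margin = z* · SE = 1.645 · 0.01240 = 0.0204

CI: 0.702 ± 0.0204 = (0.682, 0.722)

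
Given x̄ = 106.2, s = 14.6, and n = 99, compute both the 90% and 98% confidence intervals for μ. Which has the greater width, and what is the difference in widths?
98% CI is wider by 2.07

df = 98
90% CI: t* = 1.661, (103.76, 108.64), width = 2 · t* · s/√n = 4.87
98% CI: t* = 2.365, (102.73, 109.67), width = 2 · t* · s/√n = 6.94

The 98% CI is wider by 6.94 - 4.87 = 2.07.
Higher confidence requires a wider interval.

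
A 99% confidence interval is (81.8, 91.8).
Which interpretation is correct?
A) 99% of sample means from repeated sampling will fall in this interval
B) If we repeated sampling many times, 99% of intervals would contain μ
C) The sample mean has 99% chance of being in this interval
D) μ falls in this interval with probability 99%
B

A) Wrong — coverage applies to intervals containing μ, not to future x̄ values.
B) Correct — this is the frequentist long-run coverage interpretation.
C) Wrong — x̄ is observed and sits in the interval by construction.
D) Wrong — μ is fixed; the randomness lives in the interval, not in μ.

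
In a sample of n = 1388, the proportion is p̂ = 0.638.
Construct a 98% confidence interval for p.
(0.608, 0.668)

Proportion CI:
SE = √(p̂(1-p̂)/n) = √(0.638 · 0.362 / 1388) = 0.01290

z* = 2.326
Margin = z* · SE = 2.326 · 0.01290 = 0.0300

CI: 0.638 ± 0.0300 = (0.608, 0.668)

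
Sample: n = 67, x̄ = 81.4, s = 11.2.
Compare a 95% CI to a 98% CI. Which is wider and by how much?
98% CI is wider by 1.06

df = 66
95% CI: t* = 1.997, (78.67, 84.13), width = 2 · t* · s/√n = 5.46
98% CI: t* = 2.384, (78.14, 84.66), width = 2 · t* · s/√n = 6.52

The 98% CI is wider by 6.52 - 5.46 = 1.06.
Higher confidence requires a wider interval.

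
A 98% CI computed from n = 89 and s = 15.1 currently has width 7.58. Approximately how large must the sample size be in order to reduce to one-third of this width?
n ≈ 801

CI width ∝ 1/√n
To reduce width by factor 3, need √n to grow by 3 → need 3² = 9 times as many samples.

Current: n = 89, width = 7.58
New: n = 801, width ≈ 2.49

Width reduced by factor of 7.58/2.49 = 3.04.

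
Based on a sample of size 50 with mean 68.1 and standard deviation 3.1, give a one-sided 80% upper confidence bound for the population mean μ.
μ ≤ 68.47

Upper bound (one-sided):
t* = 0.849 (one-sided for 80%)
Upper bound = x̄ + t* · s/√n = 68.1 + 0.849 · 3.1/√50 = 68.47

We are 80% confident that μ ≤ 68.47.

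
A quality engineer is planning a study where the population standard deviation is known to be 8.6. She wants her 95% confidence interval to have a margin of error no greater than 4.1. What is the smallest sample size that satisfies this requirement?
n ≥ 17

For margin E ≤ 4.1:
n ≥ (z* · σ / E)²
n ≥ (1.960 · 8.6 / 4.1)²
n ≥ 16.90

Minimum n = 17 (rounding up)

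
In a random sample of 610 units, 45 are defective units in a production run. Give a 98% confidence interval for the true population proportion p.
(0.049, 0.098)

Proportion CI:
p̂ = 45/610 = 0.07377
SE = √(p̂(1-p̂)/n) = √(0.07377 · 0.92623 / 610) = 0.01058

z* = 2.326
Margin = z* · SE = 2.326 · 0.01058 = 0.0246

CI: 0.07377 ± 0.0246 = (0.049, 0.098)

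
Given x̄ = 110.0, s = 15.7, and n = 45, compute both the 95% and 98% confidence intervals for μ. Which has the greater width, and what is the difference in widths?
98% CI is wider by 1.87

df = 44
95% CI: t* = 2.015, (105.28, 114.72), width = 2 · t* · s/√n = 9.43
98% CI: t* = 2.414, (104.35, 115.65), width = 2 · t* · s/√n = 11.30

The 98% CI is wider by 11.30 - 9.43 = 1.87.
Higher confidence requires a wider interval.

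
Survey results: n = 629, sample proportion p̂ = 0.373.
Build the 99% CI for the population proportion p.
(0.323, 0.423)

Proportion CI:
SE = √(p̂(1-p̂)/n) = √(0.373 · 0.627 / 629) = 0.01928

z* = 2.576
Margin = z* · SE = 2.576 · 0.01928 = 0.0497

CI: 0.373 ± 0.0497 = (0.323, 0.423)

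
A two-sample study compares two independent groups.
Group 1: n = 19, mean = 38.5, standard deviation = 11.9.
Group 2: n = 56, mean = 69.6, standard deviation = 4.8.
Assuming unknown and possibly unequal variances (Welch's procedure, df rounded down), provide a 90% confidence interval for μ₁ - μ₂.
(-35.94, -26.26)

Difference: x̄₁ - x̄₂ = -31.10
SE = √(s₁²/n₁ + s₂²/n₂) = √(11.9²/19 + 4.8²/56) = 2.8044
df = 20.02 → 20 (Welch–Satterthwaite, rounded down)
t* = 1.725

CI: -31.10 ± 1.725 · 2.8044 = -31.10 ± 4.84 = (-35.94, -26.26)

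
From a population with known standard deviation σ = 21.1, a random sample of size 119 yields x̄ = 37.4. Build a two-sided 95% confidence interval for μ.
(33.61, 41.19)

z-interval (σ known):
z* = 1.960 for 95% confidence

Margin of error = z* · σ/√n = 1.960 · 21.1/√119 = 3.79

CI: (37.4 - 3.79, 37.4 + 3.79) = (33.61, 41.19)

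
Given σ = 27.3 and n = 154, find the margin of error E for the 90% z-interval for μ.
Margin of error = 3.62

Margin of error = z* · σ/√n
= 1.645 · 27.3/√154
= 1.645 · 27.3/12.4097
= 3.62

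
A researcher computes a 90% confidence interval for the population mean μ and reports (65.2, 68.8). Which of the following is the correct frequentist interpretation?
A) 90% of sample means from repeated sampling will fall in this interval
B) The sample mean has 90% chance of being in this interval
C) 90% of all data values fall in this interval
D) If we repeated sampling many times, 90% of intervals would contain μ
D

A) Wrong — coverage applies to intervals containing μ, not to future x̄ values.
B) Wrong — x̄ is observed and sits in the interval by construction.
C) Wrong — a CI is about the parameter μ, not individual data values.
D) Correct — this is the frequentist long-run coverage interpretation.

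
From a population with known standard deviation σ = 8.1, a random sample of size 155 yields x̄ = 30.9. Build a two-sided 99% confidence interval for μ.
(29.22, 32.58)

z-interval (σ known):
z* = 2.576 for 99% confidence

Margin of error = z* · σ/√n = 2.576 · 8.1/√155 = 1.68

CI: (30.9 - 1.68, 30.9 + 1.68) = (29.22, 32.58)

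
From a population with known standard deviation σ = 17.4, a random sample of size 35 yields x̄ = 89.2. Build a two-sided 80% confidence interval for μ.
(85.43, 92.97)

z-interval (σ known):
z* = 1.282 for 80% confidence

Margin of error = z* · σ/√n = 1.282 · 17.4/√35 = 3.77

CI: (89.2 - 3.77, 89.2 + 3.77) = (85.43, 92.97)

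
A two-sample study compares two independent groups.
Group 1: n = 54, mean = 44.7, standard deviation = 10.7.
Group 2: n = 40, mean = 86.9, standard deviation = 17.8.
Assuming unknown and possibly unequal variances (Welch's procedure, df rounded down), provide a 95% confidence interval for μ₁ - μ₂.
(-48.54, -35.86)

Difference: x̄₁ - x̄₂ = -42.20
SE = √(s₁²/n₁ + s₂²/n₂) = √(10.7²/54 + 17.8²/40) = 3.1688
df = 59.53 → 59 (Welch–Satterthwaite, rounded down)
t* = 2.001

CI: -42.20 ± 2.001 · 3.1688 = -42.20 ± 6.34 = (-48.54, -35.86)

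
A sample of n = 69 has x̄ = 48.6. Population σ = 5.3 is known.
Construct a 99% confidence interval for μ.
(46.96, 50.24)

z-interval (σ known):
z* = 2.576 for 99% confidence

Margin of error = z* · σ/√n = 2.576 · 5.3/√69 = 1.64

CI: (48.6 - 1.64, 48.6 + 1.64) = (46.96, 50.24)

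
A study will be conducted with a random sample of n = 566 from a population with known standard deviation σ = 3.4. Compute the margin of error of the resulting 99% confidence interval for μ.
Margin of error = 0.37

Margin of error = z* · σ/√n
= 2.576 · 3.4/√566
= 2.576 · 3.4/23.7908
= 0.37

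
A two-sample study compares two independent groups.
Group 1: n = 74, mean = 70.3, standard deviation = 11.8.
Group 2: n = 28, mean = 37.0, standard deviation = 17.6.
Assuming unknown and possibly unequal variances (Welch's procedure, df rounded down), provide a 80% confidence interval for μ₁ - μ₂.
(28.60, 38.00)

Difference: x̄₁ - x̄₂ = 33.30
SE = √(s₁²/n₁ + s₂²/n₂) = √(11.8²/74 + 17.6²/28) = 3.5978
df = 36.57 → 36 (Welch–Satterthwaite, rounded down)
t* = 1.306

CI: 33.30 ± 1.306 · 3.5978 = 33.30 ± 4.70 = (28.60, 38.00)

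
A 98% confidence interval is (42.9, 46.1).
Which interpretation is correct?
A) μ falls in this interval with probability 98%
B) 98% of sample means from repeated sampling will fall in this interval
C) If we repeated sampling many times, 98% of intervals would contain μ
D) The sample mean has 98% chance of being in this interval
C

A) Wrong — μ is fixed; the randomness lives in the interval, not in μ.
B) Wrong — coverage applies to intervals containing μ, not to future x̄ values.
C) Correct — this is the frequentist long-run coverage interpretation.
D) Wrong — x̄ is observed and sits in the interval by construction.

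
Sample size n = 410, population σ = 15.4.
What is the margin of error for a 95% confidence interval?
Margin of error = 1.49

Margin of error = z* · σ/√n
= 1.960 · 15.4/√410
= 1.960 · 15.4/20.2485
= 1.49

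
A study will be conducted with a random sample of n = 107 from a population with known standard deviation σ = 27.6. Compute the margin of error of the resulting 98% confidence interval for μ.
Margin of error = 6.21

Margin of error = z* · σ/√n
= 2.326 · 27.6/√107
= 2.326 · 27.6/10.3441
= 6.21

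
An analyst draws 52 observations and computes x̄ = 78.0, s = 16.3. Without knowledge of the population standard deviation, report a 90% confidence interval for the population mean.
(74.21, 81.79)

t-interval (σ unknown):
df = n - 1 = 51
t* = 1.675 for 90% confidence

Margin of error = t* · s/√n = 1.675 · 16.3/√52 = 3.79

CI: (74.21, 81.79)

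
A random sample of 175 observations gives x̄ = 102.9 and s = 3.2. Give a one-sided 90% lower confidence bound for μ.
μ ≥ 102.59

Lower bound (one-sided):
t* = 1.286 (one-sided for 90%)
Lower bound = x̄ - t* · s/√n = 102.9 - 1.286 · 3.2/√175 = 102.59

We are 90% confident that μ ≥ 102.59.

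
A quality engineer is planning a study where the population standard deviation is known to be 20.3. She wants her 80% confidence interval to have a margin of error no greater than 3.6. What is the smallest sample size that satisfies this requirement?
n ≥ 53

For margin E ≤ 3.6:
n ≥ (z* · σ / E)²
n ≥ (1.282 · 20.3 / 3.6)²
n ≥ 52.26

Minimum n = 53 (rounding up)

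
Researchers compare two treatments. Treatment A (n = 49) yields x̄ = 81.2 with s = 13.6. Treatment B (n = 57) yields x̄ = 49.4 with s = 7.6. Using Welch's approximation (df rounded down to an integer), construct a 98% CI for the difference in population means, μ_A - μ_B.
(26.59, 37.01)

Difference: x̄₁ - x̄₂ = 31.80
SE = √(s₁²/n₁ + s₂²/n₂) = √(13.6²/49 + 7.6²/57) = 2.1882
df = 72.74 → 72 (Welch–Satterthwaite, rounded down)
t* = 2.379

CI: 31.80 ± 2.379 · 2.1882 = 31.80 ± 5.21 = (26.59, 37.01)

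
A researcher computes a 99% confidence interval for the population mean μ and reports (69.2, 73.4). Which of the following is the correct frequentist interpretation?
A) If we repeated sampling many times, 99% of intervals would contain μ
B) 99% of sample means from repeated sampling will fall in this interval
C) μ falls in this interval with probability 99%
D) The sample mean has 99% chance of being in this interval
A

A) Correct — this is the frequentist long-run coverage interpretation.
B) Wrong — coverage applies to intervals containing μ, not to future x̄ values.
C) Wrong — μ is fixed; the randomness lives in the interval, not in μ.
D) Wrong — x̄ is observed and sits in the interval by construction.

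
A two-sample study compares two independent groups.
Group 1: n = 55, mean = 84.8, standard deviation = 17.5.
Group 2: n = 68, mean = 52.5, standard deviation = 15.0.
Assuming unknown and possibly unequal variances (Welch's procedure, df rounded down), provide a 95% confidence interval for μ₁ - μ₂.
(26.39, 38.21)

Difference: x̄₁ - x̄₂ = 32.30
SE = √(s₁²/n₁ + s₂²/n₂) = √(17.5²/55 + 15.0²/68) = 2.9794
df = 106.84 → 106 (Welch–Satterthwaite, rounded down)
t* = 1.983

CI: 32.30 ± 1.983 · 2.9794 = 32.30 ± 5.91 = (26.39, 38.21)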